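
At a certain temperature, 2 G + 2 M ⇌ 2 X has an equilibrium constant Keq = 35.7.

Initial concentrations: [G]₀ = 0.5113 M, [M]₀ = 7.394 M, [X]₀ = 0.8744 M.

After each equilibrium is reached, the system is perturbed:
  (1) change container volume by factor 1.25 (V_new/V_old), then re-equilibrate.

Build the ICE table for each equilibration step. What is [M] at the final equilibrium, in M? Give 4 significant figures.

[M]_eq = 5.539 M

Q₀ = 0.05349 vs Keq = 35.7 ⇒ Q<K, forward
Step 1:
                  G         M         X
  Initial    0.5113     7.394    0.8744
  Change    -0.4786   -0.4786    0.4786
  Equil     0.03274     6.915     1.353
  solve Keq expr → x = 0.2393; check Q = 35.7
Then change container volume by factor 1.25 (V_new/V_old).
Step 2:
                  G         M         X
  Initial    0.0262     5.532     1.082
  Change    0.00632   0.00632  -0.00632
  Equil     0.03252     5.539     1.076
  solve Keq expr → x = -0.00316; check Q = 35.7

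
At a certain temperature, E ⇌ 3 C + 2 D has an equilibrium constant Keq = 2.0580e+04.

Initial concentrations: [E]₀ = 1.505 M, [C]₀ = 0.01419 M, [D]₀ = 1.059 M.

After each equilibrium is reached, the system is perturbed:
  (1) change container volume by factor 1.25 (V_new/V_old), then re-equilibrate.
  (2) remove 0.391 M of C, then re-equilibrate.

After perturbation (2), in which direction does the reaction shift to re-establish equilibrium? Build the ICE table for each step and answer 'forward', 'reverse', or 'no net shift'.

Direction: forward

Q₀ = 2.1291e-06 vs Keq = 2.0580e+04 ⇒ Q<K, forward
Step 1:
                  E         C         D
  I           1.505   0.01419     1.059
  C          -1.443     4.329     2.886
  E         0.06196     4.343     3.945
  solve Keq expr → x = 1.443; check Q = 2.0580e+04
Then change container volume by factor 1.25 (V_new/V_old).
Step 2:
                  E         C         D
  I         0.04957     3.475     3.156
  C        -0.02706   0.08117   0.05411
  E         0.02251     3.556      3.21
  solve Keq expr → x = 0.02706; check Q = 2.0580e+04
Then remove 0.391 M of C.
Step 3:
                  E         C         D
  I         0.02251     3.165      3.21
  C       -0.006231   0.01869   0.01246
  E         0.01628     3.184     3.223
  solve Keq expr → x = 0.006231; check Q = 2.0580e+04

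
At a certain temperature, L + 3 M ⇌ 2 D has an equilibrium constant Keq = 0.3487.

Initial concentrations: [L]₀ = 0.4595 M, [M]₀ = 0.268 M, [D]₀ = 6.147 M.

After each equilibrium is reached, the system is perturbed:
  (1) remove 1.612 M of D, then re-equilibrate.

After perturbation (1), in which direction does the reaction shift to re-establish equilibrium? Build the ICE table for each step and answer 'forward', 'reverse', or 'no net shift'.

Direction: forward

Q₀ = 4272 vs Keq = 0.3487 ⇒ Q>K, reverse
Step 1:
                  L         M         D
  init       0.4595     0.268     6.147
  Δ          0.9927     2.978    -1.985
  eq          1.452     3.246     4.162
  solve Keq expr → x = -0.9927; check Q = 0.3487
Then remove 1.612 M of D.
Step 2:
                  L         M         D
  init        1.452     3.246      2.55
  Δ         -0.1868   -0.5605    0.3737
  eq          1.265     2.686     2.923
  solve Keq expr → x = 0.1868; check Q = 0.3487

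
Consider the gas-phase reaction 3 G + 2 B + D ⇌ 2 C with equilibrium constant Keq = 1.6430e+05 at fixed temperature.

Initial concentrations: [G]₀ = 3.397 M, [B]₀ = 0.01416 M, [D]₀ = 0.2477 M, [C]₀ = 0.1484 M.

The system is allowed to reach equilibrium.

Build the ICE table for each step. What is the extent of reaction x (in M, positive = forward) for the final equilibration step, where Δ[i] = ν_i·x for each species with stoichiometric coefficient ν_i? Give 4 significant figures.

x = 0.007014 M

Q₀ = 11.31 vs Keq = 1.6430e+05 ⇒ Q<K, forward
Step 1:
                   G          B          D          C
  Initial      3.397    0.01416     0.2477     0.1484
  Change    -0.02104   -0.01403  -0.007014    0.01403
  Equil        3.376 1.3168e-04     0.2407     0.1624
  solve Keq expr → x = 0.007014; check Q = 1.6430e+05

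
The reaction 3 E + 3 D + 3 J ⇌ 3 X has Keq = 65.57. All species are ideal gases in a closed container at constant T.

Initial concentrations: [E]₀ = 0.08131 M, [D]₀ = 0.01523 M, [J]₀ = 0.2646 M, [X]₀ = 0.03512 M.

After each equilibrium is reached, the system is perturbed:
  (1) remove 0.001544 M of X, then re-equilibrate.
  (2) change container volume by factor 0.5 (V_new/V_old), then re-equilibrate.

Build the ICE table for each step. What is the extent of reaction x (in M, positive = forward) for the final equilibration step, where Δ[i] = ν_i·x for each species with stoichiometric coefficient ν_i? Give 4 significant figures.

Q₀ = 1.2313e+06 vs Keq = 65.57 ⇒ Q>K, reverse
Step 1:
                   E          D          J          X
  I          0.08131    0.01523     0.2646    0.03512
  C          0.02929    0.02929    0.02929   -0.02929
  E           0.1106    0.04452     0.2939   0.005834
  solve Keq expr → x = -0.009762; check Q = 65.57
Then remove 0.001544 M of X.
Step 2:
                   E          D          J          X
  I           0.1106    0.04452     0.2939    0.00429
  C        -0.001285  -0.001285  -0.001285   0.001285
  E           0.1093    0.04323     0.2926   0.005576
  solve Keq expr → x = 4.2841e-04; check Q = 65.57
Then change container volume by factor 0.5 (V_new/V_old).
Step 3:
                   E          D          J          X
  I           0.2186    0.08646     0.5852    0.01115
  C         -0.01936   -0.01936   -0.01936    0.01936
  E           0.1993     0.0671     0.5658    0.03051
  solve Keq expr → x = 0.006453; check Q = 65.57

x = 0.006453 M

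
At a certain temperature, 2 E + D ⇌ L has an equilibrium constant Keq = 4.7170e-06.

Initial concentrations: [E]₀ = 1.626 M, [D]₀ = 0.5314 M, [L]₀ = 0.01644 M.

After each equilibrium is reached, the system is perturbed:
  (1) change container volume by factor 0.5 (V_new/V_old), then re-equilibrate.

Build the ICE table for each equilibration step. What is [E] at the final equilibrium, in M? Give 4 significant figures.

[E]_eq = 3.318 M

Q₀ = 0.0117 vs Keq = 4.7170e-06 ⇒ Q>K, reverse
Step 1:
                    E           D           L
  init          1.626      0.5314     0.01644
  Δ           0.03287     0.01643    -0.01643
  eq            1.659      0.5478  7.1111e-06
  solve Keq expr → x = -0.01643; check Q = 4.7170e-06
Then change container volume by factor 0.5 (V_new/V_old).
Step 2:
                    E           D           L
  init          3.318       1.096  1.4222e-05
  Δ       -8.5323e-05 -4.2661e-05  4.2661e-05
  eq            3.318       1.096  5.6884e-05
  solve Keq expr → x = 4.2661e-05; check Q = 4.7170e-06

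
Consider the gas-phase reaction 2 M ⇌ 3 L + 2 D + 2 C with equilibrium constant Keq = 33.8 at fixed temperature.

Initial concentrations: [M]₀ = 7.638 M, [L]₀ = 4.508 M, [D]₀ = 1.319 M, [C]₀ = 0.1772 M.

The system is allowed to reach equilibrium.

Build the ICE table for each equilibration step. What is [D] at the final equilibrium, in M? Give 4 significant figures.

Q₀ = 0.08578 vs Keq = 33.8 ⇒ Q<K, forward
Step 1:
                  M         L         D         C
  I           7.638     4.508     1.319    0.1772
  C         -0.9775     1.466    0.9775    0.9775
  E            6.66     5.974     2.297     1.155
  solve Keq expr → x = 0.4888; check Q = 33.8

[D]_eq = 2.297 M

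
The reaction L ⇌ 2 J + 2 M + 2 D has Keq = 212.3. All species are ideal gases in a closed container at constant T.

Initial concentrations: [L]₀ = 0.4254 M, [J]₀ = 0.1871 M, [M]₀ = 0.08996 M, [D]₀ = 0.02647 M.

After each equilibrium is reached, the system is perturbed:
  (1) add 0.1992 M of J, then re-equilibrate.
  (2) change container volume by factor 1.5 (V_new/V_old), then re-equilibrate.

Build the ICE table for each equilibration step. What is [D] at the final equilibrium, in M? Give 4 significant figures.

Q₀ = 4.6661e-07 vs Keq = 212.3 ⇒ Q<K, forward
Step 1:
                    L           J           M           D
  I            0.4254      0.1871     0.08996     0.02647
  C           -0.4221      0.8442      0.8442      0.8442
  E          0.003314       1.031      0.9341      0.8706
  solve Keq expr → x = 0.4221; check Q = 212.3
Then add 0.1992 M of J.
Step 2:
                    L           J           M           D
  I          0.003314        1.23      0.9341      0.8706
  C          0.001328   -0.002656   -0.002656   -0.002656
  E          0.004642       1.228      0.9315       0.868
  solve Keq expr → x = -0.001328; check Q = 212.3
Then change container volume by factor 1.5 (V_new/V_old).
Step 3:
                    L           J           M           D
  I          0.003095      0.8185       0.621      0.5787
  C         -0.002667    0.005334    0.005334    0.005334
  E        4.2774e-04      0.8239      0.6263       0.584
  solve Keq expr → x = 0.002667; check Q = 212.3

[D]_eq = 0.584 M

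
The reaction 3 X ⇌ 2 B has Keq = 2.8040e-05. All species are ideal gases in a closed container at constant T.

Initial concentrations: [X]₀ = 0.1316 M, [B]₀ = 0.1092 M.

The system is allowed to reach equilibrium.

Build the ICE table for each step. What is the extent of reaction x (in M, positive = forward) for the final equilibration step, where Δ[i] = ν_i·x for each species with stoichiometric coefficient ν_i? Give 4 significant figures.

x = -0.05418 M

Q₀ = 5.232 vs Keq = 2.8040e-05 ⇒ Q>K, reverse
Step 1:
                  X         B
  I          0.1316    0.1092
  C          0.1625   -0.1084
  E          0.2941 8.4470e-04
  solve Keq expr → x = -0.05418; check Q = 2.8040e-05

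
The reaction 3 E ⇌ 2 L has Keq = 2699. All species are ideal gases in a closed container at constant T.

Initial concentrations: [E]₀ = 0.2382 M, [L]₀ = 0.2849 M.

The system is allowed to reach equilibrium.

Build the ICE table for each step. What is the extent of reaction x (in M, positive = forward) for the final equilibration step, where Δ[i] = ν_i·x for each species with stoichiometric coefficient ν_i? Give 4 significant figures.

x = 0.06604 M

Q₀ = 6.006 vs Keq = 2699 ⇒ Q<K, forward
Step 1:
                  E         L
  I          0.2382    0.2849
  C         -0.1981    0.1321
  E         0.04009     0.417
  solve Keq expr → x = 0.06604; check Q = 2699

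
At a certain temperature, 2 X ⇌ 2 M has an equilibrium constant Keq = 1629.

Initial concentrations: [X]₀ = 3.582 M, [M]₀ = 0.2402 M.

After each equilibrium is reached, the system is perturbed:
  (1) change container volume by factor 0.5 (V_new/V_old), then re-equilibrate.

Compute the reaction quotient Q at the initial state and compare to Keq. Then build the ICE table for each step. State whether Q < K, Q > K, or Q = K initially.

Q₀ = 0.004497 vs Keq = 1629 ⇒ Q<K, forward
Step 1:
                  X         M
  I           3.582    0.2402
  C           -3.49      3.49
  E         0.09241      3.73
  solve Keq expr → x = 1.745; check Q = 1629
Then change container volume by factor 0.5 (V_new/V_old).
Step 2:
                  X         M
  I          0.1848      7.46
  C               0         0
  E          0.1848      7.46
  solve Keq expr → x = 0; check Q = 1629

Q₀ = 0.004497; Q < K (proceeds forward)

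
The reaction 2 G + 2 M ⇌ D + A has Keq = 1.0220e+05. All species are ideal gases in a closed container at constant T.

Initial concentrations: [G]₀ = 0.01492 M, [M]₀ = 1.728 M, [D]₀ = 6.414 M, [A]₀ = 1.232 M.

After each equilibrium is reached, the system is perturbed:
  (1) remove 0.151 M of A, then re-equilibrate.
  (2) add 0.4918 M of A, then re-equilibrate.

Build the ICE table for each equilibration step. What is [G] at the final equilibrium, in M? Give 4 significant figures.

Q₀ = 1.1888e+04 vs Keq = 1.0220e+05 ⇒ Q<K, forward
Step 1:
                    G           M           D           A
  init        0.01492       1.728       6.414       1.232
  Δ          -0.00979    -0.00979    0.004895    0.004895
  eq          0.00513       1.718       6.419       1.237
  solve Keq expr → x = 0.004895; check Q = 1.0220e+05
Then remove 0.151 M of A.
Step 2:
                    G           M           D           A
  init        0.00513       1.718       6.419       1.086
  Δ       -3.2199e-04 -3.2199e-04  1.6099e-04  1.6099e-04
  eq         0.004808       1.718       6.419       1.086
  solve Keq expr → x = 1.6099e-04; check Q = 1.0220e+05
Then add 0.4918 M of A.
Step 3:
                    G           M           D           A
  init       0.004808       1.718       6.419       1.578
  Δ        9.8276e-04  9.8276e-04 -4.9138e-04 -4.9138e-04
  eq         0.005791       1.719       6.419       1.577
  solve Keq expr → x = -4.9138e-04; check Q = 1.0220e+05

[G]_eq = 0.005791 M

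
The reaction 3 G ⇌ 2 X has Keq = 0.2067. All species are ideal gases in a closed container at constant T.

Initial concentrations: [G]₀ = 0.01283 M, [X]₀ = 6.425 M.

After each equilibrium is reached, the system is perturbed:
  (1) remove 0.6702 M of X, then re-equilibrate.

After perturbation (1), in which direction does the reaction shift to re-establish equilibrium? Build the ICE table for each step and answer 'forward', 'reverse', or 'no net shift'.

Q₀ = 1.9546e+07 vs Keq = 0.2067 ⇒ Q>K, reverse
Step 1:
                   G          X
  init       0.01283      6.425
  Δ            4.051     -2.701
  eq           4.064      3.724
  solve Keq expr → x = -1.35; check Q = 0.2067
Then remove 0.6702 M of X.
Step 2:
                   G          X
  init         4.064      3.054
  Δ           -0.333      0.222
  eq           3.731      3.276
  solve Keq expr → x = 0.111; check Q = 0.2067

Direction: forward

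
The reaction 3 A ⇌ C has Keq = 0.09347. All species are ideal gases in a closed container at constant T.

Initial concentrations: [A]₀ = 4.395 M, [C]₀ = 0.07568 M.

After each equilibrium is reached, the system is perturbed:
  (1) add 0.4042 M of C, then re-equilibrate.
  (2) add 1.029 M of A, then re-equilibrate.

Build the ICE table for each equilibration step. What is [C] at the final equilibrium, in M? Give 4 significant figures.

[C]_eq = 1.455 M

Q₀ = 8.9147e-04 vs Keq = 0.09347 ⇒ Q<K, forward
Step 1:
                   A          C
  I            4.395    0.07568
  C           -2.311     0.7703
  E            2.084      0.846
  solve Keq expr → x = 0.7703; check Q = 0.09347
Then add 0.4042 M of C.
Step 2:
                   A          C
  I            2.084       1.25
  C           0.2384   -0.07945
  E            2.322      1.171
  solve Keq expr → x = -0.07945; check Q = 0.09347
Then add 1.029 M of A.
Step 3:
                   A          C
  I            3.351      1.171
  C          -0.8542     0.2847
  E            2.497      1.455
  solve Keq expr → x = 0.2847; check Q = 0.09347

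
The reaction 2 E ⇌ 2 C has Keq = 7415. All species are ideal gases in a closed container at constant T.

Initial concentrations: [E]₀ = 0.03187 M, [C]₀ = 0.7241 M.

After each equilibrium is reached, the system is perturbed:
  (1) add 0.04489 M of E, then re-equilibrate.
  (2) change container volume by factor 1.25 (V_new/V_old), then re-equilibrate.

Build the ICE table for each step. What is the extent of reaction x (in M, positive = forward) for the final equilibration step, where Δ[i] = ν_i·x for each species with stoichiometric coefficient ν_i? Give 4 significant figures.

Q₀ = 516.2 vs Keq = 7415 ⇒ Q<K, forward
Step 1:
                   E          C
  Initial    0.03187     0.7241
  Change    -0.02319    0.02319
  Equil     0.008678     0.7473
  solve Keq expr → x = 0.0116; check Q = 7415
Then add 0.04489 M of E.
Step 2:
                   E          C
  Initial    0.05357     0.7473
  Change    -0.04437    0.04437
  Equil     0.009194     0.7917
  solve Keq expr → x = 0.02219; check Q = 7415
Then change container volume by factor 1.25 (V_new/V_old).
Step 3:
                   E          C
  Initial   0.007355     0.6333
  Change           0          0
  Equil     0.007355     0.6333
  solve Keq expr → x = 0; check Q = 7415

x = 0 M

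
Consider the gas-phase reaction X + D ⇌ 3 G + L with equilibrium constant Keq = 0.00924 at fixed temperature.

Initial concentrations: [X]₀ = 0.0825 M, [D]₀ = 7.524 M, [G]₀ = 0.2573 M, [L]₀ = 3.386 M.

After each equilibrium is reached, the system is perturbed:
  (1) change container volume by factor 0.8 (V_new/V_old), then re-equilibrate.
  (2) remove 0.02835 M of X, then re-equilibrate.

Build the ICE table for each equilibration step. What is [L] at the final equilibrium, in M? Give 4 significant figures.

Q₀ = 0.09292 vs Keq = 0.00924 ⇒ Q>K, reverse
Step 1:
                   X          D          G          L
  init        0.0825      7.524     0.2573      3.386
  Δ          0.04015    0.04015    -0.1205   -0.04015
  eq          0.1227      7.564     0.1368      3.346
  solve Keq expr → x = -0.04015; check Q = 0.00924
Then change container volume by factor 0.8 (V_new/V_old).
Step 2:
                   X          D          G          L
  init        0.1533      9.455      0.171      4.182
  Δ         0.007094   0.007094   -0.02128  -0.007094
  eq          0.1604      9.462     0.1498      4.175
  solve Keq expr → x = -0.007094; check Q = 0.00924
Then remove 0.02835 M of X.
Step 3:
                   X          D          G          L
  init        0.1321      9.462     0.1498      4.175
  Δ         0.002791   0.002791  -0.008373  -0.002791
  eq          0.1349      9.465     0.1414      4.172
  solve Keq expr → x = -0.002791; check Q = 0.00924

[L]_eq = 4.172 M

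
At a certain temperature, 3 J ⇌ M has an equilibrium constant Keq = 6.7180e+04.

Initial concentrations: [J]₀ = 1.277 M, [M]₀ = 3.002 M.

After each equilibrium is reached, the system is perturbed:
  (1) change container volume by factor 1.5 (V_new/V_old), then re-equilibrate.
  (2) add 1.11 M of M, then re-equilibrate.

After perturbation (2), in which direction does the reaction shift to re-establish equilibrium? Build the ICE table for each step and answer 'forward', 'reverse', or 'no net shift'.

Q₀ = 1.442 vs Keq = 6.7180e+04 ⇒ Q<K, forward
Step 1:
                    J           M
  init          1.277       3.002
  Δ             -1.24      0.4133
  eq          0.03705       3.415
  solve Keq expr → x = 0.4133; check Q = 6.7180e+04
Then change container volume by factor 1.5 (V_new/V_old).
Step 2:
                    J           M
  init         0.0247       2.277
  Δ          0.007653   -0.002551
  eq          0.03235       2.274
  solve Keq expr → x = -0.002551; check Q = 6.7180e+04
Then add 1.11 M of M.
Step 3:
                    J           M
  init        0.03235       3.384
  Δ          0.004577   -0.001526
  eq          0.03693       3.383
  solve Keq expr → x = -0.001526; check Q = 6.7180e+04

Direction: reverse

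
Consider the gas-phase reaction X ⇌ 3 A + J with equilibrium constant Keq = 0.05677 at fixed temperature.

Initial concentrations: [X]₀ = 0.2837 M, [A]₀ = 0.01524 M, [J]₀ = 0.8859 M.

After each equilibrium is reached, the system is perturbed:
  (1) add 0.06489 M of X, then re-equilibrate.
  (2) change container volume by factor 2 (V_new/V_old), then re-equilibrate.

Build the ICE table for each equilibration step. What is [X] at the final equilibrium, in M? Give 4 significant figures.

Q₀ = 1.1053e-05 vs Keq = 0.05677 ⇒ Q<K, forward
Step 1:
                  X         A         J
  Initial    0.2837   0.01524    0.8859
  Change   -0.07233     0.217   0.07233
  Equil      0.2114    0.2322    0.9582
  solve Keq expr → x = 0.07233; check Q = 0.05677
Then add 0.06489 M of X.
Step 2:
                  X         A         J
  Initial    0.2763    0.2322    0.9582
  Change  -0.006383   0.01915  0.006383
  Equil      0.2699    0.2514    0.9646
  solve Keq expr → x = 0.006383; check Q = 0.05677
Then change container volume by factor 2 (V_new/V_old).
Step 3:
                  X         A         J
  Initial    0.1349    0.1257    0.4823
  Change   -0.03281   0.09842   0.03281
  Equil      0.1021    0.2241    0.5151
  solve Keq expr → x = 0.03281; check Q = 0.05677

[X]_eq = 0.1021 M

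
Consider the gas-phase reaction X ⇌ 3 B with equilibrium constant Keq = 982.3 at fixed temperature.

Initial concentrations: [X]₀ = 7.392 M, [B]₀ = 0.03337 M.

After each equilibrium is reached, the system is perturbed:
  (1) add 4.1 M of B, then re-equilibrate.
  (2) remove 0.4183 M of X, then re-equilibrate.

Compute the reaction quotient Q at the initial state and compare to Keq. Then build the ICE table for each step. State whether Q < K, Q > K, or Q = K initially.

Q₀ = 5.0270e-06; Q < K (proceeds forward)

Q₀ = 5.0270e-06 vs Keq = 982.3 ⇒ Q<K, forward
Step 1:
                    X           B
  init          7.392     0.03337
  Δ            -4.635       13.91
  eq            2.757       13.94
  solve Keq expr → x = 4.635; check Q = 982.3
Then add 4.1 M of B.
Step 2:
                    X           B
  init          2.757       18.04
  Δ            0.9054      -2.716
  eq            3.662       15.32
  solve Keq expr → x = -0.9054; check Q = 982.3
Then remove 0.4183 M of X.
Step 3:
                    X           B
  init          3.244       15.32
  Δ            0.1352     -0.4055
  eq            3.379       14.92
  solve Keq expr → x = -0.1352; check Q = 982.3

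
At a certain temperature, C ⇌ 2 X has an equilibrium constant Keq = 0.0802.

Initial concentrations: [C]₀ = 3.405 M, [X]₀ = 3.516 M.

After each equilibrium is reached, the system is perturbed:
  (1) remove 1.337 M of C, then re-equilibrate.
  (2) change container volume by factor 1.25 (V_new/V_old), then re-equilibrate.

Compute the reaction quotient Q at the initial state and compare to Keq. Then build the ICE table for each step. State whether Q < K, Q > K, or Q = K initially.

Q₀ = 3.631; Q > K (proceeds reverse)

Q₀ = 3.631 vs Keq = 0.0802 ⇒ Q>K, reverse
Step 1:
                   C          X
  I            3.405      3.516
  C            1.446     -2.892
  E            4.851     0.6237
  solve Keq expr → x = -1.446; check Q = 0.0802
Then remove 1.337 M of C.
Step 2:
                   C          X
  I            3.514     0.6237
  C          0.04475    -0.0895
  E            3.559     0.5342
  solve Keq expr → x = -0.04475; check Q = 0.0802
Then change container volume by factor 1.25 (V_new/V_old).
Step 3:
                   C          X
  I            2.847     0.4274
  C         -0.02421    0.04841
  E            2.823     0.4758
  solve Keq expr → x = 0.02421; check Q = 0.0802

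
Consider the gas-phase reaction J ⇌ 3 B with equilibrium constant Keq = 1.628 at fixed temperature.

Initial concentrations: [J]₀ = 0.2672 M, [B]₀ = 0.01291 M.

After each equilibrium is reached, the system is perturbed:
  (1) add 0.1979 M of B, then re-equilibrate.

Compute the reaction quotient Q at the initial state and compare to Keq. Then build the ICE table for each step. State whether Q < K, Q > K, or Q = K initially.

Q₀ = 8.0527e-06 vs Keq = 1.628 ⇒ Q<K, forward
Step 1:
                   J          B
  Initial     0.2672    0.01291
  Change     -0.1737     0.5211
  Equil      0.09352      0.534
  solve Keq expr → x = 0.1737; check Q = 1.628
Then add 0.1979 M of B.
Step 2:
                   J          B
  Initial    0.09352     0.7319
  Change     0.04236    -0.1271
  Equil       0.1359     0.6048
  solve Keq expr → x = -0.04236; check Q = 1.628

Q₀ = 8.0527e-06; Q < K (proceeds forward)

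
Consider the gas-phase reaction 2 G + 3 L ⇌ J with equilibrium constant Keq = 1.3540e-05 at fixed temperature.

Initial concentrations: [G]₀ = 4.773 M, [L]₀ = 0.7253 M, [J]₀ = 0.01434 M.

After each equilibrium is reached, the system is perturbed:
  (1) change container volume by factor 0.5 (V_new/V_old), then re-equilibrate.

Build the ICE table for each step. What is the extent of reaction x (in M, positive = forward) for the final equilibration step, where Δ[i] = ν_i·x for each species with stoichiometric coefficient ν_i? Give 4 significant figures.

x = 0.004124 M

Q₀ = 0.00165 vs Keq = 1.3540e-05 ⇒ Q>K, reverse
Step 1:
                  G         L         J
  init        4.773    0.7253   0.01434
  Δ          0.0284    0.0426   -0.0142
  eq          4.801    0.7679 1.4134e-04
  solve Keq expr → x = -0.0142; check Q = 1.3540e-05
Then change container volume by factor 0.5 (V_new/V_old).
Step 2:
                  G         L         J
  init        9.603     1.536 2.8268e-04
  Δ       -0.008248  -0.01237  0.004124
  eq          9.595     1.523  0.004407
  solve Keq expr → x = 0.004124; check Q = 1.3540e-05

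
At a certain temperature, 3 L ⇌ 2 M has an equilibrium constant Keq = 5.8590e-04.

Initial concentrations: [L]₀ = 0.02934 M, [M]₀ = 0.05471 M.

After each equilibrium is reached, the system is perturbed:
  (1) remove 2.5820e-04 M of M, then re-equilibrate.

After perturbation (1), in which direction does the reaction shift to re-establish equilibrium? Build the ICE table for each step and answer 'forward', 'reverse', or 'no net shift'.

Q₀ = 118.5 vs Keq = 5.8590e-04 ⇒ Q>K, reverse
Step 1:
                    L           M
  I           0.02934     0.05471
  C           0.08074    -0.05383
  E            0.1101  8.8403e-04
  solve Keq expr → x = -0.02691; check Q = 5.8590e-04
Then remove 2.5820e-04 M of M.
Step 2:
                    L           M
  I            0.1101  6.2583e-04
  C       -3.8043e-04  2.5362e-04
  E            0.1097  8.7945e-04
  solve Keq expr → x = 1.2681e-04; check Q = 5.8590e-04

Direction: forward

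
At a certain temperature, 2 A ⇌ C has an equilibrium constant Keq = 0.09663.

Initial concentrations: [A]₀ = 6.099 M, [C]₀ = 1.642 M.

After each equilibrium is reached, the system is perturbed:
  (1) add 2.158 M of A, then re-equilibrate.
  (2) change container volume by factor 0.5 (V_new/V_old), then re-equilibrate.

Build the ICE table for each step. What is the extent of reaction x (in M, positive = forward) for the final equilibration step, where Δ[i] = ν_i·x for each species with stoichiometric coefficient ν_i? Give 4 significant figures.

Q₀ = 0.04414 vs Keq = 0.09663 ⇒ Q<K, forward
Step 1:
                  A         C
  init        6.099     1.642
  Δ          -1.254    0.6268
  eq          4.845     2.269
  solve Keq expr → x = 0.6268; check Q = 0.09663
Then add 2.158 M of A.
Step 2:
                  A         C
  init        7.003     2.269
  Δ          -1.441    0.7207
  eq          5.562     2.989
  solve Keq expr → x = 0.7207; check Q = 0.09663
Then change container volume by factor 0.5 (V_new/V_old).
Step 3:
                  A         C
  init        11.12     5.979
  Δ          -2.481      1.24
  eq          8.644     7.219
  solve Keq expr → x = 1.24; check Q = 0.09663

x = 1.24 M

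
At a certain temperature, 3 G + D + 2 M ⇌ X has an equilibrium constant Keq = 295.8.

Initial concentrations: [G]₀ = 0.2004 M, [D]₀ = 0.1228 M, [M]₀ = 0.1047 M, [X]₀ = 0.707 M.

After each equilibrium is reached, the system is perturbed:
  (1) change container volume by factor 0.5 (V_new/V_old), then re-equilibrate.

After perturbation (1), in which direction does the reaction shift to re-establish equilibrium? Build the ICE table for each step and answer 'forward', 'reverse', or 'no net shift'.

Direction: forward

Q₀ = 6.5258e+04 vs Keq = 295.8 ⇒ Q>K, reverse
Step 1:
                   G          D          M          X
  I           0.2004     0.1228     0.1047      0.707
  C           0.2815    0.09384     0.1877   -0.09384
  E           0.4819     0.2166     0.2924     0.6132
  solve Keq expr → x = -0.09384; check Q = 295.8
Then change container volume by factor 0.5 (V_new/V_old).
Step 2:
                   G          D          M          X
  I           0.9638     0.4333     0.5848      1.226
  C          -0.4153    -0.1384    -0.2769     0.1384
  E           0.5485     0.2948     0.3079      1.365
  solve Keq expr → x = 0.1384; check Q = 295.8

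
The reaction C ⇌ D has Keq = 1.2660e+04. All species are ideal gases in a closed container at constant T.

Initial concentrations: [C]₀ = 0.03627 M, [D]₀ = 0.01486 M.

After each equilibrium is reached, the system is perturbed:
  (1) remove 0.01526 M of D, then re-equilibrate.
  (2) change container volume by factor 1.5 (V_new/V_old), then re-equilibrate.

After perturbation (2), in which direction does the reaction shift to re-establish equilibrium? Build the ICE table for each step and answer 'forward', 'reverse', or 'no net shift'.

Q₀ = 0.4097 vs Keq = 1.2660e+04 ⇒ Q<K, forward
Step 1:
                    C           D
  Initial     0.03627     0.01486
  Change     -0.03627     0.03627
  Equil    4.0384e-06     0.05113
  solve Keq expr → x = 0.03627; check Q = 1.2660e+04
Then remove 0.01526 M of D.
Step 2:
                    C           D
  Initial  4.0384e-06     0.03587
  Change  -1.2053e-06  1.2053e-06
  Equil    2.8331e-06     0.03587
  solve Keq expr → x = 1.2053e-06; check Q = 1.2660e+04
Then change container volume by factor 1.5 (V_new/V_old).
Step 3:
                    C           D
  Initial  1.8887e-06     0.02391
  Change            0           0
  Equil    1.8887e-06     0.02391
  solve Keq expr → x = 0; check Q = 1.2660e+04

Direction: no net shift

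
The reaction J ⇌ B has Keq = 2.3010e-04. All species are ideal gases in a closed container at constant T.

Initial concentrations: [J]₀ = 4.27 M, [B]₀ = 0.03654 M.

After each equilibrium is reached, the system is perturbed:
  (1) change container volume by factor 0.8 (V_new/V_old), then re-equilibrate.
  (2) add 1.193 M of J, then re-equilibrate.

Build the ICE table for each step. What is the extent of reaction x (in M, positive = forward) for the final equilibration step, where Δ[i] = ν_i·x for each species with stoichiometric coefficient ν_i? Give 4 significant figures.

x = 2.7445e-04 M

Q₀ = 0.008557 vs Keq = 2.3010e-04 ⇒ Q>K, reverse
Step 1:
                  J         B
  Initial      4.27   0.03654
  Change    0.03555  -0.03555
  Equil       4.306 9.9071e-04
  solve Keq expr → x = -0.03555; check Q = 2.3010e-04
Then change container volume by factor 0.8 (V_new/V_old).
Step 2:
                  J         B
  Initial     5.382  0.001238
  Change          0         0
  Equil       5.382  0.001238
  solve Keq expr → x = 0; check Q = 2.3010e-04
Then add 1.193 M of J.
Step 3:
                  J         B
  Initial     6.575  0.001238
  Change  -2.7445e-04 2.7445e-04
  Equil       6.575  0.001513
  solve Keq expr → x = 2.7445e-04; check Q = 2.3010e-04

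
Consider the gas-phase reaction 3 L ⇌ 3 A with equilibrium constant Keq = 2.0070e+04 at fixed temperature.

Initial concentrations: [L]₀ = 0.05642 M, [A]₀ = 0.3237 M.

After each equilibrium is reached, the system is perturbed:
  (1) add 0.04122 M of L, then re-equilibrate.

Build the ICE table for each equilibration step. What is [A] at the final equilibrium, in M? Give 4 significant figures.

Q₀ = 188.9 vs Keq = 2.0070e+04 ⇒ Q<K, forward
Step 1:
                    L           A
  Initial     0.05642      0.3237
  Change     -0.04293     0.04293
  Equil       0.01349      0.3666
  solve Keq expr → x = 0.01431; check Q = 2.0070e+04
Then add 0.04122 M of L.
Step 2:
                    L           A
  Initial     0.05471      0.3666
  Change     -0.03976     0.03976
  Equil       0.01495      0.4064
  solve Keq expr → x = 0.01325; check Q = 2.0070e+04

[A]_eq = 0.4064 M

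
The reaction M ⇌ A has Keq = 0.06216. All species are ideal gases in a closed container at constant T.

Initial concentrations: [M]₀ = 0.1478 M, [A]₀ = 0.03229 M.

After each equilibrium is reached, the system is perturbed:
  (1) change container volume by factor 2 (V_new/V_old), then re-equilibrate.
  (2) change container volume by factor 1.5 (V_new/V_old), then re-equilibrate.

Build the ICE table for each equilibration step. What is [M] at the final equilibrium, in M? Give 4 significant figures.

Q₀ = 0.2185 vs Keq = 0.06216 ⇒ Q>K, reverse
Step 1:
                   M          A
  init        0.1478    0.03229
  Δ          0.02175   -0.02175
  eq          0.1696    0.01054
  solve Keq expr → x = -0.02175; check Q = 0.06216
Then change container volume by factor 2 (V_new/V_old).
Step 2:
                   M          A
  init       0.08478    0.00527
  Δ                0          0
  eq         0.08478    0.00527
  solve Keq expr → x = 0; check Q = 0.06216
Then change container volume by factor 1.5 (V_new/V_old).
Step 3:
                   M          A
  init       0.05652   0.003513
  Δ                0          0
  eq         0.05652   0.003513
  solve Keq expr → x = 0; check Q = 0.06216

[M]_eq = 0.05652 M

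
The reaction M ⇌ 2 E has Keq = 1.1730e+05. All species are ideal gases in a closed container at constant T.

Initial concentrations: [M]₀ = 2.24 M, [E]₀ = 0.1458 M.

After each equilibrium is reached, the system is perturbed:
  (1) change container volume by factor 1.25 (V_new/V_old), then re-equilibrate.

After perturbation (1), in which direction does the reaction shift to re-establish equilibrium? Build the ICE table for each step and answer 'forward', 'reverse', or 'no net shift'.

Direction: forward

Q₀ = 0.00949 vs Keq = 1.1730e+05 ⇒ Q<K, forward
Step 1:
                  M         E
  I            2.24    0.1458
  C           -2.24      4.48
  E       1.8239e-04     4.625
  solve Keq expr → x = 2.24; check Q = 1.1730e+05
Then change container volume by factor 1.25 (V_new/V_old).
Step 2:
                  M         E
  I       1.4591e-04       3.7
  C       -2.9179e-05 5.8358e-05
  E       1.1673e-04       3.7
  solve Keq expr → x = 2.9179e-05; check Q = 1.1730e+05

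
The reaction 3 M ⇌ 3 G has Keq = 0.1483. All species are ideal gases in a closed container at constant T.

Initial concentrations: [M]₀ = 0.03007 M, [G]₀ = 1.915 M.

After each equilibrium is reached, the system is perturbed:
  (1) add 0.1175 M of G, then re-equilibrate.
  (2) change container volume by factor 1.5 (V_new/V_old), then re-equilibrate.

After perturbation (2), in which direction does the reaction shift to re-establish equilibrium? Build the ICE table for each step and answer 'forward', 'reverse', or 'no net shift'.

Q₀ = 2.5829e+05 vs Keq = 0.1483 ⇒ Q>K, reverse
Step 1:
                    M           G
  init        0.03007       1.915
  Δ             1.242      -1.242
  eq            1.272      0.6732
  solve Keq expr → x = -0.4139; check Q = 0.1483
Then add 0.1175 M of G.
Step 2:
                    M           G
  init          1.272      0.7907
  Δ           0.07683    -0.07683
  eq            1.349      0.7139
  solve Keq expr → x = -0.02561; check Q = 0.1483
Then change container volume by factor 1.5 (V_new/V_old).
Step 3:
                    M           G
  init         0.8991      0.4759
  Δ                 0           0
  eq           0.8991      0.4759
  solve Keq expr → x = 0; check Q = 0.1483

Direction: no net shift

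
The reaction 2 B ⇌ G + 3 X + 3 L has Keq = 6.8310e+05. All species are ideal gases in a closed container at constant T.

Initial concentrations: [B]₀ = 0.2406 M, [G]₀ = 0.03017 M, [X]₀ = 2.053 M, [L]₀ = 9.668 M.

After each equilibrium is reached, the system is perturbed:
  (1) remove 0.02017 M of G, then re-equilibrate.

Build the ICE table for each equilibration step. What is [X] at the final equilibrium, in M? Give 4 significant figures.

Q₀ = 4075 vs Keq = 6.8310e+05 ⇒ Q<K, forward
Step 1:
                   B          G          X          L
  init        0.2406    0.03017      2.053      9.668
  Δ          -0.1922    0.09611     0.2883     0.2883
  eq         0.04839     0.1263      2.341      9.956
  solve Keq expr → x = 0.09611; check Q = 6.8310e+05
Then remove 0.02017 M of G.
Step 2:
                   B          G          X          L
  init       0.04839     0.1061      2.341      9.956
  Δ        -0.003485   0.001742   0.005227   0.005227
  eq         0.04491     0.1078      2.347      9.962
  solve Keq expr → x = 0.001742; check Q = 6.8310e+05

[X]_eq = 2.347 M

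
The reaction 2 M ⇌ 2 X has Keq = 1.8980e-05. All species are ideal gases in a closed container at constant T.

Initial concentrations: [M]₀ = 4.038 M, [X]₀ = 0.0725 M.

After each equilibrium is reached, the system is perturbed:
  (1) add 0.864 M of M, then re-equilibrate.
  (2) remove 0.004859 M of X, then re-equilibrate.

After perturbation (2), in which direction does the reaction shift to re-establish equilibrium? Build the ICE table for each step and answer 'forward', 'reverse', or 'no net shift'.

Q₀ = 3.2236e-04 vs Keq = 1.8980e-05 ⇒ Q>K, reverse
Step 1:
                    M           X
  I             4.038      0.0725
  C           0.05467    -0.05467
  E             4.093     0.01783
  solve Keq expr → x = -0.02733; check Q = 1.8980e-05
Then add 0.864 M of M.
Step 2:
                    M           X
  I             4.957     0.01783
  C         -0.003748    0.003748
  E             4.953     0.02158
  solve Keq expr → x = 0.001874; check Q = 1.8980e-05
Then remove 0.004859 M of X.
Step 3:
                    M           X
  I             4.953     0.01672
  C         -0.004838    0.004838
  E             4.948     0.02156
  solve Keq expr → x = 0.002419; check Q = 1.8980e-05

Direction: forward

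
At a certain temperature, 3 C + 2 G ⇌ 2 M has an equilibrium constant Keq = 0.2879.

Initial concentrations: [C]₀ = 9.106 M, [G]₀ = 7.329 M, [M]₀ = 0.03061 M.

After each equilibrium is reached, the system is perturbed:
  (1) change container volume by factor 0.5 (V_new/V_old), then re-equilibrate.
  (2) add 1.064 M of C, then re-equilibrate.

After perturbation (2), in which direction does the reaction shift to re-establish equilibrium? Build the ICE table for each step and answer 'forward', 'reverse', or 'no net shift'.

Direction: forward

Q₀ = 2.3102e-08 vs Keq = 0.2879 ⇒ Q<K, forward
Step 1:
                  C         G         M
  init        9.106     7.329   0.03061
  Δ          -6.933    -4.622     4.622
  eq          2.173     2.707     4.653
  solve Keq expr → x = 2.311; check Q = 0.2879
Then change container volume by factor 0.5 (V_new/V_old).
Step 2:
                  C         G         M
  init        4.346     5.414     9.305
  Δ           -1.63    -1.087     1.087
  eq          2.716     4.327     10.39
  solve Keq expr → x = 0.5434; check Q = 0.2879
Then add 1.064 M of C.
Step 3:
                  C         G         M
  init         3.78     4.327     10.39
  Δ         -0.7422   -0.4948    0.4948
  eq          3.038     3.832     10.89
  solve Keq expr → x = 0.2474; check Q = 0.2879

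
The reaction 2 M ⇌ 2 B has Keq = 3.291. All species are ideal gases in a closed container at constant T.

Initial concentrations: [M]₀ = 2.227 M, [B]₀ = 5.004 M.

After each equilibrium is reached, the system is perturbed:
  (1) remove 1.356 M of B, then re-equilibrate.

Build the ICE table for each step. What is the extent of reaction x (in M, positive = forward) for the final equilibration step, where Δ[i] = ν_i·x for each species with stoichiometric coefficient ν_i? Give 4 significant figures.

Q₀ = 5.049 vs Keq = 3.291 ⇒ Q>K, reverse
Step 1:
                  M         B
  init        2.227     5.004
  Δ          0.3426   -0.3426
  eq           2.57     4.661
  solve Keq expr → x = -0.1713; check Q = 3.291
Then remove 1.356 M of B.
Step 2:
                  M         B
  init         2.57     3.305
  Δ         -0.4819    0.4819
  eq          2.088     3.787
  solve Keq expr → x = 0.2409; check Q = 3.291

x = 0.2409 M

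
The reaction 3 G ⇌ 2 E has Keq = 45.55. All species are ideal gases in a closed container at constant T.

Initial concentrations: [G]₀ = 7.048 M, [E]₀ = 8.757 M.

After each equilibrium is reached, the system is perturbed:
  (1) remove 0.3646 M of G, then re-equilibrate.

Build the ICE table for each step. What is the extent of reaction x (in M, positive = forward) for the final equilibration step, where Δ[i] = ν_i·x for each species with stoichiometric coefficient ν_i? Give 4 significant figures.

x = -0.1153 M

Q₀ = 0.219 vs Keq = 45.55 ⇒ Q<K, forward
Step 1:
                  G         E
  I           7.048     8.757
  C          -5.544     3.696
  E           1.504     12.45
  solve Keq expr → x = 1.848; check Q = 45.55
Then remove 0.3646 M of G.
Step 2:
                  G         E
  I            1.14     12.45
  C           0.346   -0.2306
  E           1.486     12.22
  solve Keq expr → x = -0.1153; check Q = 45.55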